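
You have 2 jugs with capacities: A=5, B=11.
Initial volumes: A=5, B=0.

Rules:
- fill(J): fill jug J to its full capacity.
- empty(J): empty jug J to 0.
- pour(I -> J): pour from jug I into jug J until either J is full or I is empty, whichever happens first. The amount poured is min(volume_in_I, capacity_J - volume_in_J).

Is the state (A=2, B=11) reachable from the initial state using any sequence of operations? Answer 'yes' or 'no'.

Answer: yes

Derivation:
BFS from (A=5, B=0):
  1. empty(A) -> (A=0 B=0)
  2. fill(B) -> (A=0 B=11)
  3. pour(B -> A) -> (A=5 B=6)
  4. empty(A) -> (A=0 B=6)
  5. pour(B -> A) -> (A=5 B=1)
  6. empty(A) -> (A=0 B=1)
  7. pour(B -> A) -> (A=1 B=0)
  8. fill(B) -> (A=1 B=11)
  9. pour(B -> A) -> (A=5 B=7)
  10. empty(A) -> (A=0 B=7)
  11. pour(B -> A) -> (A=5 B=2)
  12. empty(A) -> (A=0 B=2)
  13. pour(B -> A) -> (A=2 B=0)
  14. fill(B) -> (A=2 B=11)
Target reached → yes.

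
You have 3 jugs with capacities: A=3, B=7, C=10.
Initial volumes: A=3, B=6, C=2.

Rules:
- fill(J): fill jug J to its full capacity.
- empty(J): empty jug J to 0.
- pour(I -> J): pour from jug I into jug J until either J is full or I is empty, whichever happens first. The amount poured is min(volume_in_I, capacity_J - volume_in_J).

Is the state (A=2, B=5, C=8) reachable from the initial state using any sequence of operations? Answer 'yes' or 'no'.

Answer: no

Derivation:
BFS explored all 244 reachable states.
Reachable set includes: (0,0,0), (0,0,1), (0,0,2), (0,0,3), (0,0,4), (0,0,5), (0,0,6), (0,0,7), (0,0,8), (0,0,9), (0,0,10), (0,1,0) ...
Target (A=2, B=5, C=8) not in reachable set → no.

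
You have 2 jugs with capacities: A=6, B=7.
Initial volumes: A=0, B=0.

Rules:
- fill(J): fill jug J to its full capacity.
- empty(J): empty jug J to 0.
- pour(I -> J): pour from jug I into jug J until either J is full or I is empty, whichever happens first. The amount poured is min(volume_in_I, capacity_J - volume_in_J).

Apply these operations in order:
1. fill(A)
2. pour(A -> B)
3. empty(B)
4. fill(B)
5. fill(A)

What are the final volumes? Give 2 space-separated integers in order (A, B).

Step 1: fill(A) -> (A=6 B=0)
Step 2: pour(A -> B) -> (A=0 B=6)
Step 3: empty(B) -> (A=0 B=0)
Step 4: fill(B) -> (A=0 B=7)
Step 5: fill(A) -> (A=6 B=7)

Answer: 6 7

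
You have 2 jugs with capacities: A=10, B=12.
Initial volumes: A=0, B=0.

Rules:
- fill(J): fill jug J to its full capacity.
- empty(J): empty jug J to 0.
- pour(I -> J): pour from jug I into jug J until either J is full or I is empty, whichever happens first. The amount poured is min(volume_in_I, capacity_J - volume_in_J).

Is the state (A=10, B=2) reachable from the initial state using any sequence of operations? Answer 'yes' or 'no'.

BFS from (A=0, B=0):
  1. fill(B) -> (A=0 B=12)
  2. pour(B -> A) -> (A=10 B=2)
Target reached → yes.

Answer: yes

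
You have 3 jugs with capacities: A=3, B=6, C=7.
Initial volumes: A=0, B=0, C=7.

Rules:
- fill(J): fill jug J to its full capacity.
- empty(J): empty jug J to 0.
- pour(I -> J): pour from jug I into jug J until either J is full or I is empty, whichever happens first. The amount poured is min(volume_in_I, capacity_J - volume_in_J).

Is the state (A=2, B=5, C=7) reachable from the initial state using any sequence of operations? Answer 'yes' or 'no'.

Answer: yes

Derivation:
BFS from (A=0, B=0, C=7):
  1. pour(C -> B) -> (A=0 B=6 C=1)
  2. empty(B) -> (A=0 B=0 C=1)
  3. pour(C -> A) -> (A=1 B=0 C=0)
  4. fill(C) -> (A=1 B=0 C=7)
  5. pour(C -> B) -> (A=1 B=6 C=1)
  6. pour(C -> A) -> (A=2 B=6 C=0)
  7. pour(B -> C) -> (A=2 B=0 C=6)
  8. fill(B) -> (A=2 B=6 C=6)
  9. pour(B -> C) -> (A=2 B=5 C=7)
Target reached → yes.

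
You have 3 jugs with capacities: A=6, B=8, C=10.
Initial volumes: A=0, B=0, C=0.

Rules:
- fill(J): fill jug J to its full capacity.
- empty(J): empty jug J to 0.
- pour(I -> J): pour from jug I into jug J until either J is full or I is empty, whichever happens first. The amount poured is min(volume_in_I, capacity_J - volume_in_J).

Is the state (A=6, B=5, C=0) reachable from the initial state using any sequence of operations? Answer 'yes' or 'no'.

BFS explored all 96 reachable states.
Reachable set includes: (0,0,0), (0,0,2), (0,0,4), (0,0,6), (0,0,8), (0,0,10), (0,2,0), (0,2,2), (0,2,4), (0,2,6), (0,2,8), (0,2,10) ...
Target (A=6, B=5, C=0) not in reachable set → no.

Answer: no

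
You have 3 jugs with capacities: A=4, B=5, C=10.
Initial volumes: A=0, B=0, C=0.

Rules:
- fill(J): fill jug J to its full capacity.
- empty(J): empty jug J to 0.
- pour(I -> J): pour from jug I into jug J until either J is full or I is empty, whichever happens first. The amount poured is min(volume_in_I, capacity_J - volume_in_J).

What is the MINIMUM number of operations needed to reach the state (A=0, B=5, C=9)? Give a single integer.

BFS from (A=0, B=0, C=0). One shortest path:
  1. fill(A) -> (A=4 B=0 C=0)
  2. fill(C) -> (A=4 B=0 C=10)
  3. pour(A -> B) -> (A=0 B=4 C=10)
  4. pour(C -> B) -> (A=0 B=5 C=9)
Reached target in 4 moves.

Answer: 4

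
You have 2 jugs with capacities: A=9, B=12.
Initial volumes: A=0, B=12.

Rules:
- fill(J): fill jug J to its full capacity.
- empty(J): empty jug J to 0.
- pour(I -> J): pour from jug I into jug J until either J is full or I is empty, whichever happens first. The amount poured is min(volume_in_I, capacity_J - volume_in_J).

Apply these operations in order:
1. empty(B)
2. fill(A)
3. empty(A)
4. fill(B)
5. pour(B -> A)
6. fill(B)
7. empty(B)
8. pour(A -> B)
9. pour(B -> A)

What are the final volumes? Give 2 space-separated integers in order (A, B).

Step 1: empty(B) -> (A=0 B=0)
Step 2: fill(A) -> (A=9 B=0)
Step 3: empty(A) -> (A=0 B=0)
Step 4: fill(B) -> (A=0 B=12)
Step 5: pour(B -> A) -> (A=9 B=3)
Step 6: fill(B) -> (A=9 B=12)
Step 7: empty(B) -> (A=9 B=0)
Step 8: pour(A -> B) -> (A=0 B=9)
Step 9: pour(B -> A) -> (A=9 B=0)

Answer: 9 0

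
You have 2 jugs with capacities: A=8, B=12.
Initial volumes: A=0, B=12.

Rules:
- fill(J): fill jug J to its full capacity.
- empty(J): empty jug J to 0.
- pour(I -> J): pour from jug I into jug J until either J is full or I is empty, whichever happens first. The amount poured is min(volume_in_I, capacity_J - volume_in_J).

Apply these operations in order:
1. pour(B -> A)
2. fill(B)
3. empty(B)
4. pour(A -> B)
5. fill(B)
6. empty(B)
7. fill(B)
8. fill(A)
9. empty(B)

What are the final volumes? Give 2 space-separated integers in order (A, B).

Answer: 8 0

Derivation:
Step 1: pour(B -> A) -> (A=8 B=4)
Step 2: fill(B) -> (A=8 B=12)
Step 3: empty(B) -> (A=8 B=0)
Step 4: pour(A -> B) -> (A=0 B=8)
Step 5: fill(B) -> (A=0 B=12)
Step 6: empty(B) -> (A=0 B=0)
Step 7: fill(B) -> (A=0 B=12)
Step 8: fill(A) -> (A=8 B=12)
Step 9: empty(B) -> (A=8 B=0)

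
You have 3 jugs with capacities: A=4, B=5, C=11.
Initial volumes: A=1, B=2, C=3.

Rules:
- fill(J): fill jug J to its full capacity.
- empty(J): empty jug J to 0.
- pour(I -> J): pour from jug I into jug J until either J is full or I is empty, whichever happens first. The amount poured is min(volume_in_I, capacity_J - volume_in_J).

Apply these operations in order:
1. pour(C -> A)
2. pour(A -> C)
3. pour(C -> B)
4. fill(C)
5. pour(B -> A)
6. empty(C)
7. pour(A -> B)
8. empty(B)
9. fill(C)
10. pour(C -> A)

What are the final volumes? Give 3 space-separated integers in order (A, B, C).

Answer: 4 0 7

Derivation:
Step 1: pour(C -> A) -> (A=4 B=2 C=0)
Step 2: pour(A -> C) -> (A=0 B=2 C=4)
Step 3: pour(C -> B) -> (A=0 B=5 C=1)
Step 4: fill(C) -> (A=0 B=5 C=11)
Step 5: pour(B -> A) -> (A=4 B=1 C=11)
Step 6: empty(C) -> (A=4 B=1 C=0)
Step 7: pour(A -> B) -> (A=0 B=5 C=0)
Step 8: empty(B) -> (A=0 B=0 C=0)
Step 9: fill(C) -> (A=0 B=0 C=11)
Step 10: pour(C -> A) -> (A=4 B=0 C=7)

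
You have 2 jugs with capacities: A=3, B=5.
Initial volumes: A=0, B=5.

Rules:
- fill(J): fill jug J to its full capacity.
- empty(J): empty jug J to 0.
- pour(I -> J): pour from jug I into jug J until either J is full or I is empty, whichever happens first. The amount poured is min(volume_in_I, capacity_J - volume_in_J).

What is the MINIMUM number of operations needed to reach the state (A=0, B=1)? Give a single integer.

BFS from (A=0, B=5). One shortest path:
  1. fill(A) -> (A=3 B=5)
  2. empty(B) -> (A=3 B=0)
  3. pour(A -> B) -> (A=0 B=3)
  4. fill(A) -> (A=3 B=3)
  5. pour(A -> B) -> (A=1 B=5)
  6. empty(B) -> (A=1 B=0)
  7. pour(A -> B) -> (A=0 B=1)
Reached target in 7 moves.

Answer: 7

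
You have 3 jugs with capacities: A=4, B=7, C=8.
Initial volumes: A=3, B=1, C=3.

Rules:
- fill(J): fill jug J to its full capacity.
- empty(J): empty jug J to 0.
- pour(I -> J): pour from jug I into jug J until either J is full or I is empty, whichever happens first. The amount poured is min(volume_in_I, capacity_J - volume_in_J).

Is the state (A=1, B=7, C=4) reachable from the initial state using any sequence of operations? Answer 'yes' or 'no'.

BFS from (A=3, B=1, C=3):
  1. fill(C) -> (A=3 B=1 C=8)
  2. pour(A -> B) -> (A=0 B=4 C=8)
  3. pour(C -> A) -> (A=4 B=4 C=4)
  4. pour(A -> B) -> (A=1 B=7 C=4)
Target reached → yes.

Answer: yes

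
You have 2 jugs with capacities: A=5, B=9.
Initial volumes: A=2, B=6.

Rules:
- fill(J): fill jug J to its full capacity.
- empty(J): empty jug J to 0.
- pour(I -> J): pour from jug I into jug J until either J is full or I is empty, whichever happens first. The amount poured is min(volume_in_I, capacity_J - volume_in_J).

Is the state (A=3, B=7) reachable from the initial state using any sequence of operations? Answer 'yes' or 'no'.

BFS explored all 29 reachable states.
Reachable set includes: (0,0), (0,1), (0,2), (0,3), (0,4), (0,5), (0,6), (0,7), (0,8), (0,9), (1,0), (1,9) ...
Target (A=3, B=7) not in reachable set → no.

Answer: no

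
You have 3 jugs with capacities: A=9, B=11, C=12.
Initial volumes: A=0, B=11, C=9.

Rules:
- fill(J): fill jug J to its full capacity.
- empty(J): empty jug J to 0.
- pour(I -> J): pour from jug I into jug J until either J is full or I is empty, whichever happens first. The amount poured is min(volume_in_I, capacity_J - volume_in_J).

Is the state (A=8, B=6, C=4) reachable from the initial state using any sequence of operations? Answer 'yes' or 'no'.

Answer: no

Derivation:
BFS explored all 680 reachable states.
Reachable set includes: (0,0,0), (0,0,1), (0,0,2), (0,0,3), (0,0,4), (0,0,5), (0,0,6), (0,0,7), (0,0,8), (0,0,9), (0,0,10), (0,0,11) ...
Target (A=8, B=6, C=4) not in reachable set → no.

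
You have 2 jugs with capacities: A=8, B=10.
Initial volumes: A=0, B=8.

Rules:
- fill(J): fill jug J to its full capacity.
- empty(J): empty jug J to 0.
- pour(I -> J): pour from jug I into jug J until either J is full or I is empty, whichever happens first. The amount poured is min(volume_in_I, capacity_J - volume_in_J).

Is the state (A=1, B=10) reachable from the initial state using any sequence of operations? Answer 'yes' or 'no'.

BFS explored all 18 reachable states.
Reachable set includes: (0,0), (0,2), (0,4), (0,6), (0,8), (0,10), (2,0), (2,10), (4,0), (4,10), (6,0), (6,10) ...
Target (A=1, B=10) not in reachable set → no.

Answer: no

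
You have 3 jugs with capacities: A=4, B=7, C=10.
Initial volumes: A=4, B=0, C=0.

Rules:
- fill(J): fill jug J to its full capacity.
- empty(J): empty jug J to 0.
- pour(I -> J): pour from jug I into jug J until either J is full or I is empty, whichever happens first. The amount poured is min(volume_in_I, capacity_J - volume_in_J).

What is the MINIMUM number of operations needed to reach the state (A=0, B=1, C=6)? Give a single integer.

BFS from (A=4, B=0, C=0). One shortest path:
  1. fill(B) -> (A=4 B=7 C=0)
  2. pour(A -> C) -> (A=0 B=7 C=4)
  3. pour(B -> C) -> (A=0 B=1 C=10)
  4. pour(C -> A) -> (A=4 B=1 C=6)
  5. empty(A) -> (A=0 B=1 C=6)
Reached target in 5 moves.

Answer: 5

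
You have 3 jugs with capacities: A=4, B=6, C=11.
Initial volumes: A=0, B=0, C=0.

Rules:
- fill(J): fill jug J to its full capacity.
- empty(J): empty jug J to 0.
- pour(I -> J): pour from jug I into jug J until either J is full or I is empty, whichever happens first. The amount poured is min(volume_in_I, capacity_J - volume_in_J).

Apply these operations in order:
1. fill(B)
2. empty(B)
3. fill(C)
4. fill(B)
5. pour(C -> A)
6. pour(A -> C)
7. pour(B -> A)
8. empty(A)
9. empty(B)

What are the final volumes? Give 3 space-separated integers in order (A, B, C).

Answer: 0 0 11

Derivation:
Step 1: fill(B) -> (A=0 B=6 C=0)
Step 2: empty(B) -> (A=0 B=0 C=0)
Step 3: fill(C) -> (A=0 B=0 C=11)
Step 4: fill(B) -> (A=0 B=6 C=11)
Step 5: pour(C -> A) -> (A=4 B=6 C=7)
Step 6: pour(A -> C) -> (A=0 B=6 C=11)
Step 7: pour(B -> A) -> (A=4 B=2 C=11)
Step 8: empty(A) -> (A=0 B=2 C=11)
Step 9: empty(B) -> (A=0 B=0 C=11)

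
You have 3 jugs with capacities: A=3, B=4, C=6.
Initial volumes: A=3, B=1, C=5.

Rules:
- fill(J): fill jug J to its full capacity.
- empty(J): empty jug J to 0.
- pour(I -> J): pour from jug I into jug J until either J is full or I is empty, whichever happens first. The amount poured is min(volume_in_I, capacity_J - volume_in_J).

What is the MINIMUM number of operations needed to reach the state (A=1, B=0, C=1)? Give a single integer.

BFS from (A=3, B=1, C=5). One shortest path:
  1. empty(A) -> (A=0 B=1 C=5)
  2. pour(B -> A) -> (A=1 B=0 C=5)
  3. pour(C -> B) -> (A=1 B=4 C=1)
  4. empty(B) -> (A=1 B=0 C=1)
Reached target in 4 moves.

Answer: 4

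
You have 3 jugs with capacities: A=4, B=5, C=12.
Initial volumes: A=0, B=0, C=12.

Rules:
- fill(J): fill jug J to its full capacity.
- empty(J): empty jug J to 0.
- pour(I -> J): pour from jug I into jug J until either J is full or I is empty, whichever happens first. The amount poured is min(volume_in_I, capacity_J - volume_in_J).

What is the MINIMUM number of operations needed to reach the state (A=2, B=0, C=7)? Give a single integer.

BFS from (A=0, B=0, C=12). One shortest path:
  1. fill(B) -> (A=0 B=5 C=12)
  2. pour(B -> A) -> (A=4 B=1 C=12)
  3. empty(A) -> (A=0 B=1 C=12)
  4. pour(B -> A) -> (A=1 B=0 C=12)
  5. pour(C -> B) -> (A=1 B=5 C=7)
  6. pour(B -> A) -> (A=4 B=2 C=7)
  7. empty(A) -> (A=0 B=2 C=7)
  8. pour(B -> A) -> (A=2 B=0 C=7)
Reached target in 8 moves.

Answer: 8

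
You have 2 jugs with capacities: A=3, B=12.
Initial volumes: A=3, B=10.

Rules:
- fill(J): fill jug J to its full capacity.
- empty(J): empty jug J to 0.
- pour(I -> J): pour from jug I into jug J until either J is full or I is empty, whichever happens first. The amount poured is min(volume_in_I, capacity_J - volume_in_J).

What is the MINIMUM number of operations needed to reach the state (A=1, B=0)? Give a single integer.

Answer: 2

Derivation:
BFS from (A=3, B=10). One shortest path:
  1. pour(A -> B) -> (A=1 B=12)
  2. empty(B) -> (A=1 B=0)
Reached target in 2 moves.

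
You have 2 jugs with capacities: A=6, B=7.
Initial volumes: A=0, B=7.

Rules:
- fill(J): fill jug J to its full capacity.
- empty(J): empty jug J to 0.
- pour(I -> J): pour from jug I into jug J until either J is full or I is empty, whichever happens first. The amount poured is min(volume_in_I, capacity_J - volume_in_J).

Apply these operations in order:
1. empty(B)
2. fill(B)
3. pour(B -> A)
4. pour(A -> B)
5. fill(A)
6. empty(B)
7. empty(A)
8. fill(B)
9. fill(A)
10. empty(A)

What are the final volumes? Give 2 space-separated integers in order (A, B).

Step 1: empty(B) -> (A=0 B=0)
Step 2: fill(B) -> (A=0 B=7)
Step 3: pour(B -> A) -> (A=6 B=1)
Step 4: pour(A -> B) -> (A=0 B=7)
Step 5: fill(A) -> (A=6 B=7)
Step 6: empty(B) -> (A=6 B=0)
Step 7: empty(A) -> (A=0 B=0)
Step 8: fill(B) -> (A=0 B=7)
Step 9: fill(A) -> (A=6 B=7)
Step 10: empty(A) -> (A=0 B=7)

Answer: 0 7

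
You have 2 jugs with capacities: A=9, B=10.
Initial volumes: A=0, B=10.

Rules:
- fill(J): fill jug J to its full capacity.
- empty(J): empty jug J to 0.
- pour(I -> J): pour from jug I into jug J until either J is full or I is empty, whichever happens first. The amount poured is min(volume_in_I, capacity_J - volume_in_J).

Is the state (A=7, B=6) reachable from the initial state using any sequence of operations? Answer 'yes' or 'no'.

Answer: no

Derivation:
BFS explored all 38 reachable states.
Reachable set includes: (0,0), (0,1), (0,2), (0,3), (0,4), (0,5), (0,6), (0,7), (0,8), (0,9), (0,10), (1,0) ...
Target (A=7, B=6) not in reachable set → no.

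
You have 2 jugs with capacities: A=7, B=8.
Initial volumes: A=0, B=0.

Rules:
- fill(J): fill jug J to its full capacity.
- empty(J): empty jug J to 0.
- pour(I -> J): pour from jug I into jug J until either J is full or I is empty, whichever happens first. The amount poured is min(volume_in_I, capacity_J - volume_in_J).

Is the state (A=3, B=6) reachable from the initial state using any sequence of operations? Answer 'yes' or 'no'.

Answer: no

Derivation:
BFS explored all 30 reachable states.
Reachable set includes: (0,0), (0,1), (0,2), (0,3), (0,4), (0,5), (0,6), (0,7), (0,8), (1,0), (1,8), (2,0) ...
Target (A=3, B=6) not in reachable set → no.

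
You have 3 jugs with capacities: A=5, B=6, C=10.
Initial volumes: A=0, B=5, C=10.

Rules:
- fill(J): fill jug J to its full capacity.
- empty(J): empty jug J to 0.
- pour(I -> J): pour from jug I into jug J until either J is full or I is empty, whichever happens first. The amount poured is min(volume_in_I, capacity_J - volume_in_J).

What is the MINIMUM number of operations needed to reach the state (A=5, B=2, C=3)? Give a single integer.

Answer: 6

Derivation:
BFS from (A=0, B=5, C=10). One shortest path:
  1. pour(C -> B) -> (A=0 B=6 C=9)
  2. pour(B -> A) -> (A=5 B=1 C=9)
  3. empty(A) -> (A=0 B=1 C=9)
  4. pour(B -> A) -> (A=1 B=0 C=9)
  5. pour(C -> B) -> (A=1 B=6 C=3)
  6. pour(B -> A) -> (A=5 B=2 C=3)
Reached target in 6 moves.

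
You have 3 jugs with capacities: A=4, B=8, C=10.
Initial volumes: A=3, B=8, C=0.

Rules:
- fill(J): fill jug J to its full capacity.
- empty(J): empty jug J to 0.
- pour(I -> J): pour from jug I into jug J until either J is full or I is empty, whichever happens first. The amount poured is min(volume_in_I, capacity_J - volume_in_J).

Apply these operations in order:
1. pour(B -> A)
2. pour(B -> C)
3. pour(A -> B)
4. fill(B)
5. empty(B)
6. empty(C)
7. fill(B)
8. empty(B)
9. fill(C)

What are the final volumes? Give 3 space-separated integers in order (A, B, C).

Step 1: pour(B -> A) -> (A=4 B=7 C=0)
Step 2: pour(B -> C) -> (A=4 B=0 C=7)
Step 3: pour(A -> B) -> (A=0 B=4 C=7)
Step 4: fill(B) -> (A=0 B=8 C=7)
Step 5: empty(B) -> (A=0 B=0 C=7)
Step 6: empty(C) -> (A=0 B=0 C=0)
Step 7: fill(B) -> (A=0 B=8 C=0)
Step 8: empty(B) -> (A=0 B=0 C=0)
Step 9: fill(C) -> (A=0 B=0 C=10)

Answer: 0 0 10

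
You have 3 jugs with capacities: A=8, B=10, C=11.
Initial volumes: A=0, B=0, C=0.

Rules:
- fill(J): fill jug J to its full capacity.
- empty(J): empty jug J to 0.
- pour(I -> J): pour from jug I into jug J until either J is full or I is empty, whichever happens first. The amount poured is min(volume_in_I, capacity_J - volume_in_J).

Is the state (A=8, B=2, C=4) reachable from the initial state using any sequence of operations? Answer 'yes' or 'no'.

Answer: yes

Derivation:
BFS from (A=0, B=0, C=0):
  1. fill(C) -> (A=0 B=0 C=11)
  2. pour(C -> A) -> (A=8 B=0 C=3)
  3. empty(A) -> (A=0 B=0 C=3)
  4. pour(C -> B) -> (A=0 B=3 C=0)
  5. fill(C) -> (A=0 B=3 C=11)
  6. pour(C -> B) -> (A=0 B=10 C=4)
  7. pour(B -> A) -> (A=8 B=2 C=4)
Target reached → yes.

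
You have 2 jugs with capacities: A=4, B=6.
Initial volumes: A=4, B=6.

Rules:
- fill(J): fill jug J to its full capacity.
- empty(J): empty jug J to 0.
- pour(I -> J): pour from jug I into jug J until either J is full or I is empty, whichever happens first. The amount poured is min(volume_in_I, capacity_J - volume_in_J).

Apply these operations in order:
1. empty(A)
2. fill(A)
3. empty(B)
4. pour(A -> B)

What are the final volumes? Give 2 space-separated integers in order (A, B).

Step 1: empty(A) -> (A=0 B=6)
Step 2: fill(A) -> (A=4 B=6)
Step 3: empty(B) -> (A=4 B=0)
Step 4: pour(A -> B) -> (A=0 B=4)

Answer: 0 4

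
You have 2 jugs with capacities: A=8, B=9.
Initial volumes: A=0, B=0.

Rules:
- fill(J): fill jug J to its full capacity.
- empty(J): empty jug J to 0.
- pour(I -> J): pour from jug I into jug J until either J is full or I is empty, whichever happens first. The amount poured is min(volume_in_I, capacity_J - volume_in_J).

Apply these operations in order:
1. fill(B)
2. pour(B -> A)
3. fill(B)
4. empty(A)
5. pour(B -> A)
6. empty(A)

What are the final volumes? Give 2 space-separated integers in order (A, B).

Answer: 0 1

Derivation:
Step 1: fill(B) -> (A=0 B=9)
Step 2: pour(B -> A) -> (A=8 B=1)
Step 3: fill(B) -> (A=8 B=9)
Step 4: empty(A) -> (A=0 B=9)
Step 5: pour(B -> A) -> (A=8 B=1)
Step 6: empty(A) -> (A=0 B=1)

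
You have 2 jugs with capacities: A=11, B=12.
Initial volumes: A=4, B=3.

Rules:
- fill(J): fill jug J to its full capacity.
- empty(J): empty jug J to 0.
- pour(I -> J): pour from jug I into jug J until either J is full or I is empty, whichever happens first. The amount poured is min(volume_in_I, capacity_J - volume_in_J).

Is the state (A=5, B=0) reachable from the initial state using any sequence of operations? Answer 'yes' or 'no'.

BFS from (A=4, B=3):
  1. fill(B) -> (A=4 B=12)
  2. pour(B -> A) -> (A=11 B=5)
  3. empty(A) -> (A=0 B=5)
  4. pour(B -> A) -> (A=5 B=0)
Target reached → yes.

Answer: yes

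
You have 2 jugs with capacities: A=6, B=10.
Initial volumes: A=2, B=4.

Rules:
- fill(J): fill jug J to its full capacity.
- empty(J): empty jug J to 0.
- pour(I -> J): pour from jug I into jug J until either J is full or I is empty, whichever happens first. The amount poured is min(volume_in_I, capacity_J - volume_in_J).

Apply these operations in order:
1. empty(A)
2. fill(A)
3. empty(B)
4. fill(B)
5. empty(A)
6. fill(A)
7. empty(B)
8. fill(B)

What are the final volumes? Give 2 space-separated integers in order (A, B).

Answer: 6 10

Derivation:
Step 1: empty(A) -> (A=0 B=4)
Step 2: fill(A) -> (A=6 B=4)
Step 3: empty(B) -> (A=6 B=0)
Step 4: fill(B) -> (A=6 B=10)
Step 5: empty(A) -> (A=0 B=10)
Step 6: fill(A) -> (A=6 B=10)
Step 7: empty(B) -> (A=6 B=0)
Step 8: fill(B) -> (A=6 B=10)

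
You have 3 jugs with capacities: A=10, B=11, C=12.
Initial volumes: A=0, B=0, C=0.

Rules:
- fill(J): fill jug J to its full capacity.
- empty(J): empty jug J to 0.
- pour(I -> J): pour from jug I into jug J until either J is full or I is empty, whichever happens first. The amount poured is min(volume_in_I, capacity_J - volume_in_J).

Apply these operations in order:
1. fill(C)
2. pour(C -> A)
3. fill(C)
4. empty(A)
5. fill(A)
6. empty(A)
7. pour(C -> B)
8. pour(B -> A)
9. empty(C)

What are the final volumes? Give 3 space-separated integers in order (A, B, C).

Answer: 10 1 0

Derivation:
Step 1: fill(C) -> (A=0 B=0 C=12)
Step 2: pour(C -> A) -> (A=10 B=0 C=2)
Step 3: fill(C) -> (A=10 B=0 C=12)
Step 4: empty(A) -> (A=0 B=0 C=12)
Step 5: fill(A) -> (A=10 B=0 C=12)
Step 6: empty(A) -> (A=0 B=0 C=12)
Step 7: pour(C -> B) -> (A=0 B=11 C=1)
Step 8: pour(B -> A) -> (A=10 B=1 C=1)
Step 9: empty(C) -> (A=10 B=1 C=0)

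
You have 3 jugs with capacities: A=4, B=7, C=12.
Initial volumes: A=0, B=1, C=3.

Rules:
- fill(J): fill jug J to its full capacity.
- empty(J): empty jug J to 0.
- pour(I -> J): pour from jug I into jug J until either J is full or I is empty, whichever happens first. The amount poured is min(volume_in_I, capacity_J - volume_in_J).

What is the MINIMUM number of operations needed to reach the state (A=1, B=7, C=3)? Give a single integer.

Answer: 2

Derivation:
BFS from (A=0, B=1, C=3). One shortest path:
  1. pour(B -> A) -> (A=1 B=0 C=3)
  2. fill(B) -> (A=1 B=7 C=3)
Reached target in 2 moves.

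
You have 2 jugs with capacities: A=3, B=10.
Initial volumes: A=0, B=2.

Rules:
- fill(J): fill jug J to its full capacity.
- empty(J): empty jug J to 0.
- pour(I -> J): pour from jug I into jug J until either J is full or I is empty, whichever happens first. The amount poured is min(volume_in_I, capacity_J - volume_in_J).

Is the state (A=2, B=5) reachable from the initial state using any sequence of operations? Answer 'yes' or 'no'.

Answer: no

Derivation:
BFS explored all 26 reachable states.
Reachable set includes: (0,0), (0,1), (0,2), (0,3), (0,4), (0,5), (0,6), (0,7), (0,8), (0,9), (0,10), (1,0) ...
Target (A=2, B=5) not in reachable set → no.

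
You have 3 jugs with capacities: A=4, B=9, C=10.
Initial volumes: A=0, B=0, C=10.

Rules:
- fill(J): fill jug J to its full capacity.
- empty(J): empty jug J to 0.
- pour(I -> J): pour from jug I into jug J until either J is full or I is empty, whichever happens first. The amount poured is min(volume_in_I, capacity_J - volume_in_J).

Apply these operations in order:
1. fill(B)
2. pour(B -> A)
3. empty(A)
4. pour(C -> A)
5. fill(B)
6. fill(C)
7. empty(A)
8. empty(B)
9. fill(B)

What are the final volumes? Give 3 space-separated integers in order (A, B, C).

Step 1: fill(B) -> (A=0 B=9 C=10)
Step 2: pour(B -> A) -> (A=4 B=5 C=10)
Step 3: empty(A) -> (A=0 B=5 C=10)
Step 4: pour(C -> A) -> (A=4 B=5 C=6)
Step 5: fill(B) -> (A=4 B=9 C=6)
Step 6: fill(C) -> (A=4 B=9 C=10)
Step 7: empty(A) -> (A=0 B=9 C=10)
Step 8: empty(B) -> (A=0 B=0 C=10)
Step 9: fill(B) -> (A=0 B=9 C=10)

Answer: 0 9 10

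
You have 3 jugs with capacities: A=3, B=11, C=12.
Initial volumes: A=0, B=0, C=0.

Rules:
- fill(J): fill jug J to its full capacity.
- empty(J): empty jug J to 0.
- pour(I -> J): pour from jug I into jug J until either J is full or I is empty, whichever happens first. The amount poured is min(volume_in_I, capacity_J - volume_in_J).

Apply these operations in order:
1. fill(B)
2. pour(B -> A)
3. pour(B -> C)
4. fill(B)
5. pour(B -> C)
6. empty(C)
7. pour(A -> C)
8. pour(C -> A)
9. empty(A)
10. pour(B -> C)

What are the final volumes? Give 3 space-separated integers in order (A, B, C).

Answer: 0 0 7

Derivation:
Step 1: fill(B) -> (A=0 B=11 C=0)
Step 2: pour(B -> A) -> (A=3 B=8 C=0)
Step 3: pour(B -> C) -> (A=3 B=0 C=8)
Step 4: fill(B) -> (A=3 B=11 C=8)
Step 5: pour(B -> C) -> (A=3 B=7 C=12)
Step 6: empty(C) -> (A=3 B=7 C=0)
Step 7: pour(A -> C) -> (A=0 B=7 C=3)
Step 8: pour(C -> A) -> (A=3 B=7 C=0)
Step 9: empty(A) -> (A=0 B=7 C=0)
Step 10: pour(B -> C) -> (A=0 B=0 C=7)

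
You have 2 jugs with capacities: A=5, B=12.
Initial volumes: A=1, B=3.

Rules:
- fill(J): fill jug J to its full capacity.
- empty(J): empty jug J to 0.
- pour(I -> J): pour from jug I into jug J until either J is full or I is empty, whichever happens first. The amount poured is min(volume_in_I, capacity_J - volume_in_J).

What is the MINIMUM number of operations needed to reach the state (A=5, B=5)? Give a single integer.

Answer: 4

Derivation:
BFS from (A=1, B=3). One shortest path:
  1. fill(A) -> (A=5 B=3)
  2. empty(B) -> (A=5 B=0)
  3. pour(A -> B) -> (A=0 B=5)
  4. fill(A) -> (A=5 B=5)
Reached target in 4 moves.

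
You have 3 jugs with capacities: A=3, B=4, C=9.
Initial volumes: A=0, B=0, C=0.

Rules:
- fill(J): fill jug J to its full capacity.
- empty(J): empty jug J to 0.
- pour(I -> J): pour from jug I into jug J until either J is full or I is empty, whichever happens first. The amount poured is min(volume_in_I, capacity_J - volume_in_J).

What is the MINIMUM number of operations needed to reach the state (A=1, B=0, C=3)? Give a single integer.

Answer: 4

Derivation:
BFS from (A=0, B=0, C=0). One shortest path:
  1. fill(B) -> (A=0 B=4 C=0)
  2. pour(B -> A) -> (A=3 B=1 C=0)
  3. pour(A -> C) -> (A=0 B=1 C=3)
  4. pour(B -> A) -> (A=1 B=0 C=3)
Reached target in 4 moves.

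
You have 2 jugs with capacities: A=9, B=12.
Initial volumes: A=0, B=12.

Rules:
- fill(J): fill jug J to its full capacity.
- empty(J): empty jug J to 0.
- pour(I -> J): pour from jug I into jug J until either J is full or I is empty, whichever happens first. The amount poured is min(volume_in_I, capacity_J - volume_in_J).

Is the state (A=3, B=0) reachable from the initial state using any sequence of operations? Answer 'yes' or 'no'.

Answer: yes

Derivation:
BFS from (A=0, B=12):
  1. pour(B -> A) -> (A=9 B=3)
  2. empty(A) -> (A=0 B=3)
  3. pour(B -> A) -> (A=3 B=0)
Target reached → yes.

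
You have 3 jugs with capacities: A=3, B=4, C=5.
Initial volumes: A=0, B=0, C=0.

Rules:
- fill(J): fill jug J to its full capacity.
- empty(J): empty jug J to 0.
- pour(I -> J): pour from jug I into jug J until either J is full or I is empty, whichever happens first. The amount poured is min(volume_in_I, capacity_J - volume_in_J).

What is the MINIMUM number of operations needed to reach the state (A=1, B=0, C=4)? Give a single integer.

BFS from (A=0, B=0, C=0). One shortest path:
  1. fill(C) -> (A=0 B=0 C=5)
  2. pour(C -> B) -> (A=0 B=4 C=1)
  3. pour(C -> A) -> (A=1 B=4 C=0)
  4. pour(B -> C) -> (A=1 B=0 C=4)
Reached target in 4 moves.

Answer: 4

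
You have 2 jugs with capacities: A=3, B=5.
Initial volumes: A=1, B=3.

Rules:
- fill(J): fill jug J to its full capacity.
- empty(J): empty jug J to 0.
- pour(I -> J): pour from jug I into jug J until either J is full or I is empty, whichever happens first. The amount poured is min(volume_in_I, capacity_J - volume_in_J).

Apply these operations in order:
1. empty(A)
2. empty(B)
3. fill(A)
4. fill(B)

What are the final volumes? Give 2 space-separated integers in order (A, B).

Answer: 3 5

Derivation:
Step 1: empty(A) -> (A=0 B=3)
Step 2: empty(B) -> (A=0 B=0)
Step 3: fill(A) -> (A=3 B=0)
Step 4: fill(B) -> (A=3 B=5)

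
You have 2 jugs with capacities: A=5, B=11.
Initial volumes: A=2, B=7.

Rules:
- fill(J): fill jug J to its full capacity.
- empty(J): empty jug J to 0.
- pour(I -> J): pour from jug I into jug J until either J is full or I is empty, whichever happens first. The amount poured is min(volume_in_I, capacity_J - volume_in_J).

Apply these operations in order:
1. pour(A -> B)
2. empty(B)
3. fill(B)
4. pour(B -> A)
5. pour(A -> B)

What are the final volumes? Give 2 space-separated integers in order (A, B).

Answer: 0 11

Derivation:
Step 1: pour(A -> B) -> (A=0 B=9)
Step 2: empty(B) -> (A=0 B=0)
Step 3: fill(B) -> (A=0 B=11)
Step 4: pour(B -> A) -> (A=5 B=6)
Step 5: pour(A -> B) -> (A=0 B=11)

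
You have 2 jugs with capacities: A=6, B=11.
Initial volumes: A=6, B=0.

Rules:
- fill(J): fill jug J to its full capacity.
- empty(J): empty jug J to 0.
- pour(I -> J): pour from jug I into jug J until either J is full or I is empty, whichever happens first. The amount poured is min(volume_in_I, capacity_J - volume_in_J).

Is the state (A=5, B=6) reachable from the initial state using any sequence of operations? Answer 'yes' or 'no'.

BFS explored all 34 reachable states.
Reachable set includes: (0,0), (0,1), (0,2), (0,3), (0,4), (0,5), (0,6), (0,7), (0,8), (0,9), (0,10), (0,11) ...
Target (A=5, B=6) not in reachable set → no.

Answer: no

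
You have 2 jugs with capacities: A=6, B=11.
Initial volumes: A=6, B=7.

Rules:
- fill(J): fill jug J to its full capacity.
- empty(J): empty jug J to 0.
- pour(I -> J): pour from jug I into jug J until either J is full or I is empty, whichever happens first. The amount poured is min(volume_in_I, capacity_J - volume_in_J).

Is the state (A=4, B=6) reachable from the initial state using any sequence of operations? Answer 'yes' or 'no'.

BFS explored all 34 reachable states.
Reachable set includes: (0,0), (0,1), (0,2), (0,3), (0,4), (0,5), (0,6), (0,7), (0,8), (0,9), (0,10), (0,11) ...
Target (A=4, B=6) not in reachable set → no.

Answer: no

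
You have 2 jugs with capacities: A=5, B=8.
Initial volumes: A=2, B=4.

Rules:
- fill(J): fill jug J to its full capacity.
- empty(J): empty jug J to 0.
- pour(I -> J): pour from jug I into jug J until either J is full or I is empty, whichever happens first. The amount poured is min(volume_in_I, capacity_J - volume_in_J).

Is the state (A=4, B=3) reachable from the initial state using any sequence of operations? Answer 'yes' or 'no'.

Answer: no

Derivation:
BFS explored all 27 reachable states.
Reachable set includes: (0,0), (0,1), (0,2), (0,3), (0,4), (0,5), (0,6), (0,7), (0,8), (1,0), (1,8), (2,0) ...
Target (A=4, B=3) not in reachable set → no.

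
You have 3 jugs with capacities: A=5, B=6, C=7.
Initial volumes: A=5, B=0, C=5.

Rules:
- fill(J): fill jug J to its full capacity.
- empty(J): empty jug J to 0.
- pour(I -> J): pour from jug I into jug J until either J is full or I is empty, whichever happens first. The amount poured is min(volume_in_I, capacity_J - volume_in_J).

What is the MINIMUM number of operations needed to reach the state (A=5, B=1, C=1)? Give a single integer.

Answer: 4

Derivation:
BFS from (A=5, B=0, C=5). One shortest path:
  1. empty(A) -> (A=0 B=0 C=5)
  2. fill(C) -> (A=0 B=0 C=7)
  3. pour(C -> B) -> (A=0 B=6 C=1)
  4. pour(B -> A) -> (A=5 B=1 C=1)
Reached target in 4 moves.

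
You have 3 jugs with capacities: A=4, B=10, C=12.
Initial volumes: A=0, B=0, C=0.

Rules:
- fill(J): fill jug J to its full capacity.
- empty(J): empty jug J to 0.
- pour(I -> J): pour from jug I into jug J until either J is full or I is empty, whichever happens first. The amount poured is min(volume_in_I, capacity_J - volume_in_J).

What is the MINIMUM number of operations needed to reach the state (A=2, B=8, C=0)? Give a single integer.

Answer: 7

Derivation:
BFS from (A=0, B=0, C=0). One shortest path:
  1. fill(B) -> (A=0 B=10 C=0)
  2. pour(B -> A) -> (A=4 B=6 C=0)
  3. pour(A -> C) -> (A=0 B=6 C=4)
  4. pour(B -> A) -> (A=4 B=2 C=4)
  5. pour(A -> C) -> (A=0 B=2 C=8)
  6. pour(B -> A) -> (A=2 B=0 C=8)
  7. pour(C -> B) -> (A=2 B=8 C=0)
Reached target in 7 moves.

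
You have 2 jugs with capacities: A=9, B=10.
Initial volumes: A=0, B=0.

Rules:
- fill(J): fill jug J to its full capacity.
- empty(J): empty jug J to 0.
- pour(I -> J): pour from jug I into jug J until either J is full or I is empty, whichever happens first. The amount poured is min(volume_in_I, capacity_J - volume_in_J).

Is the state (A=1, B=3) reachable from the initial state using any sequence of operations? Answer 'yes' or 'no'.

Answer: no

Derivation:
BFS explored all 38 reachable states.
Reachable set includes: (0,0), (0,1), (0,2), (0,3), (0,4), (0,5), (0,6), (0,7), (0,8), (0,9), (0,10), (1,0) ...
Target (A=1, B=3) not in reachable set → no.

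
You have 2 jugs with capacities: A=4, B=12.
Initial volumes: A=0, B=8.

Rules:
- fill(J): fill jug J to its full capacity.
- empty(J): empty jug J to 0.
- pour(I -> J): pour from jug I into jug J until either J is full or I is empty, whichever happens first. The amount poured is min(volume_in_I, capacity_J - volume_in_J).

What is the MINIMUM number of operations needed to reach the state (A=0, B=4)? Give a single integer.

BFS from (A=0, B=8). One shortest path:
  1. pour(B -> A) -> (A=4 B=4)
  2. empty(A) -> (A=0 B=4)
Reached target in 2 moves.

Answer: 2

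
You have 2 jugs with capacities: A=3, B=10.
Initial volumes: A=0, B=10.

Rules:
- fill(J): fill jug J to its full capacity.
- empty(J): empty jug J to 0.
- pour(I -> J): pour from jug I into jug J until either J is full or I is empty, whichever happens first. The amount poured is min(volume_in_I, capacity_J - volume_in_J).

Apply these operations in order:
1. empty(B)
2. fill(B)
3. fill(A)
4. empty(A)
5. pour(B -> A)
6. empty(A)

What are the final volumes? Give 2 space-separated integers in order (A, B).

Step 1: empty(B) -> (A=0 B=0)
Step 2: fill(B) -> (A=0 B=10)
Step 3: fill(A) -> (A=3 B=10)
Step 4: empty(A) -> (A=0 B=10)
Step 5: pour(B -> A) -> (A=3 B=7)
Step 6: empty(A) -> (A=0 B=7)

Answer: 0 7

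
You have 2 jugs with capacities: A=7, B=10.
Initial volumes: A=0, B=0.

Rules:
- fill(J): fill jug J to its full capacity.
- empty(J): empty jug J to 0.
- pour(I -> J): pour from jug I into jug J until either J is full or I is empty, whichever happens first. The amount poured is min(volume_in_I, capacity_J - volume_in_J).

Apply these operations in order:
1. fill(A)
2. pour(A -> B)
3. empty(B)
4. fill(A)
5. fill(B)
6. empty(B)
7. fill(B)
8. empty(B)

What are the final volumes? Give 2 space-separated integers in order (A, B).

Step 1: fill(A) -> (A=7 B=0)
Step 2: pour(A -> B) -> (A=0 B=7)
Step 3: empty(B) -> (A=0 B=0)
Step 4: fill(A) -> (A=7 B=0)
Step 5: fill(B) -> (A=7 B=10)
Step 6: empty(B) -> (A=7 B=0)
Step 7: fill(B) -> (A=7 B=10)
Step 8: empty(B) -> (A=7 B=0)

Answer: 7 0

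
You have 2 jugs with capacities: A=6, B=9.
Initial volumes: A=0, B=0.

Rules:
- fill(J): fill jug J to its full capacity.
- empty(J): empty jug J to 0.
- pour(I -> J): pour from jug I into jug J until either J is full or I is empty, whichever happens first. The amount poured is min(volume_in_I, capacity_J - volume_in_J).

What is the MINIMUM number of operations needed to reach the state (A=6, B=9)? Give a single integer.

Answer: 2

Derivation:
BFS from (A=0, B=0). One shortest path:
  1. fill(A) -> (A=6 B=0)
  2. fill(B) -> (A=6 B=9)
Reached target in 2 moves.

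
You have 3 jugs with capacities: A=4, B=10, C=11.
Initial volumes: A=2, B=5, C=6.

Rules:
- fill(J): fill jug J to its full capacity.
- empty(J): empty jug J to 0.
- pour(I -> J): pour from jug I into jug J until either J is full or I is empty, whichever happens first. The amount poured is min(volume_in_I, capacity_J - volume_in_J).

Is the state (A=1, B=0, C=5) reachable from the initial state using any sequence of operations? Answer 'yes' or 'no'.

Answer: yes

Derivation:
BFS from (A=2, B=5, C=6):
  1. pour(A -> C) -> (A=0 B=5 C=8)
  2. fill(A) -> (A=4 B=5 C=8)
  3. pour(A -> C) -> (A=1 B=5 C=11)
  4. empty(C) -> (A=1 B=5 C=0)
  5. pour(B -> C) -> (A=1 B=0 C=5)
Target reached → yes.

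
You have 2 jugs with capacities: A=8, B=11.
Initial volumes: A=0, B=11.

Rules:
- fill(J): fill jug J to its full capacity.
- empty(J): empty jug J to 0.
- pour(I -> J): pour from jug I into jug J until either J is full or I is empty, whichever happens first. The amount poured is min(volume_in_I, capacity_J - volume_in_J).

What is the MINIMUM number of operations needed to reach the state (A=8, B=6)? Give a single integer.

Answer: 5

Derivation:
BFS from (A=0, B=11). One shortest path:
  1. pour(B -> A) -> (A=8 B=3)
  2. empty(A) -> (A=0 B=3)
  3. pour(B -> A) -> (A=3 B=0)
  4. fill(B) -> (A=3 B=11)
  5. pour(B -> A) -> (A=8 B=6)
Reached target in 5 moves.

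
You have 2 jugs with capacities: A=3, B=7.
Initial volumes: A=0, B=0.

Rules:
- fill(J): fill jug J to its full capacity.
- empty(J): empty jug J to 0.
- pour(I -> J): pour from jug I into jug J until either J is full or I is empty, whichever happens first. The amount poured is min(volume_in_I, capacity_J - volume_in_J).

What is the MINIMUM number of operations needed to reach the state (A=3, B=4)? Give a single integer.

BFS from (A=0, B=0). One shortest path:
  1. fill(B) -> (A=0 B=7)
  2. pour(B -> A) -> (A=3 B=4)
Reached target in 2 moves.

Answer: 2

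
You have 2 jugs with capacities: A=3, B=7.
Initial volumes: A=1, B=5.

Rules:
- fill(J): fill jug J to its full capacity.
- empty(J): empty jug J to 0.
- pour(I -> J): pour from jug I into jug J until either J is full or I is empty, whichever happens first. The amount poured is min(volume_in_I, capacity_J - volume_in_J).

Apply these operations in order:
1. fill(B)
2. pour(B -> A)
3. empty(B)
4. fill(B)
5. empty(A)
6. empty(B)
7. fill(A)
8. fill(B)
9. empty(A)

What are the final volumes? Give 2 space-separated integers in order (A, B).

Answer: 0 7

Derivation:
Step 1: fill(B) -> (A=1 B=7)
Step 2: pour(B -> A) -> (A=3 B=5)
Step 3: empty(B) -> (A=3 B=0)
Step 4: fill(B) -> (A=3 B=7)
Step 5: empty(A) -> (A=0 B=7)
Step 6: empty(B) -> (A=0 B=0)
Step 7: fill(A) -> (A=3 B=0)
Step 8: fill(B) -> (A=3 B=7)
Step 9: empty(A) -> (A=0 B=7)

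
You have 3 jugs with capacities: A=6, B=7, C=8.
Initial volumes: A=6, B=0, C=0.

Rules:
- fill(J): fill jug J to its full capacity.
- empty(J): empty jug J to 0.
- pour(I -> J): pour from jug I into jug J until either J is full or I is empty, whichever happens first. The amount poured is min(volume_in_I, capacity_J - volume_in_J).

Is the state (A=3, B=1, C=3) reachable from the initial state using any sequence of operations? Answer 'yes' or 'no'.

Answer: no

Derivation:
BFS explored all 294 reachable states.
Reachable set includes: (0,0,0), (0,0,1), (0,0,2), (0,0,3), (0,0,4), (0,0,5), (0,0,6), (0,0,7), (0,0,8), (0,1,0), (0,1,1), (0,1,2) ...
Target (A=3, B=1, C=3) not in reachable set → no.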